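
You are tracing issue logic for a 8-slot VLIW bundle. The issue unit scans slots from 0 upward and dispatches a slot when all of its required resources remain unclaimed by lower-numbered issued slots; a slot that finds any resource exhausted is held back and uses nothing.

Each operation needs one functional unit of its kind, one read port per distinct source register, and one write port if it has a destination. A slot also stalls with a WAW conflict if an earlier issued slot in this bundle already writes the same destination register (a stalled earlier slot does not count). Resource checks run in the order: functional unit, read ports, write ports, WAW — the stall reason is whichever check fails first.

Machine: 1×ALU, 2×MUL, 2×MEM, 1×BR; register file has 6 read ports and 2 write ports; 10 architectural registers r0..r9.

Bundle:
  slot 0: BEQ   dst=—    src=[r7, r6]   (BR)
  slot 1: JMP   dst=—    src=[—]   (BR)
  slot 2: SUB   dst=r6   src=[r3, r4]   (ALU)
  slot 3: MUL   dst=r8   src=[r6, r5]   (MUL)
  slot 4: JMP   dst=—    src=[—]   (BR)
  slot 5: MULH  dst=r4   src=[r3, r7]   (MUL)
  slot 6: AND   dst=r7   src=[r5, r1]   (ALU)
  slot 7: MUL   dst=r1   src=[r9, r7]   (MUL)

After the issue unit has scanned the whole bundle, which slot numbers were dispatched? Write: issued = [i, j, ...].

issued = [0, 2, 3]

(0) want 1×BR +2rd +0wr — yes → AL1|MU2|ME2|BR0|rd4|wr2
(1) want 1×BR +0rd +0wr — FU → AL1|MU2|ME2|BR0|rd4|wr2
(2) want 1×ALU +2rd +1wr — yes → AL0|MU2|ME2|BR0|rd2|wr1
(3) want 1×MUL +2rd +1wr — yes → AL0|MU1|ME2|BR0|rd0|wr0
(4) want 1×BR +0rd +0wr — FU → AL0|MU1|ME2|BR0|rd0|wr0
(5) want 1×MUL +2rd +1wr — RD_PORT → AL0|MU1|ME2|BR0|rd0|wr0
(6) want 1×ALU +2rd +1wr — FU → AL0|MU1|ME2|BR0|rd0|wr0
(7) want 1×MUL +2rd +1wr — RD_PORT → AL0|MU1|ME2|BR0|rd0|wr0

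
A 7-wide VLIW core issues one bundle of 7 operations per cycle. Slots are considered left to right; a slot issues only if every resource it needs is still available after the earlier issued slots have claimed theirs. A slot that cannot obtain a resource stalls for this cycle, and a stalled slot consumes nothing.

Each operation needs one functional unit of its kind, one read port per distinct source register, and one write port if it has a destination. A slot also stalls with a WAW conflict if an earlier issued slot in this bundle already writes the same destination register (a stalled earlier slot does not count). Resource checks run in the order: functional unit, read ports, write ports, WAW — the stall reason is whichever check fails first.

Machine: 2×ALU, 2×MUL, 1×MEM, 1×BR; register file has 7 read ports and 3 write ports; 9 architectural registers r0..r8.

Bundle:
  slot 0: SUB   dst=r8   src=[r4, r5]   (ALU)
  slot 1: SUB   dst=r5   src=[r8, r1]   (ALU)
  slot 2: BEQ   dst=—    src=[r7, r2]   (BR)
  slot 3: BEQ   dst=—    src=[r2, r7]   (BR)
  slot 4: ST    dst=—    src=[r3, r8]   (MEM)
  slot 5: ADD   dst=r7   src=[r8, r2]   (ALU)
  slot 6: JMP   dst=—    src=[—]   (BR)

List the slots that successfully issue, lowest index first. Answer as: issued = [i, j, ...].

slot 0 (ALU): ISSUE — free A1,Mu2,Ld1,B1 rp5 wp2
slot 1 (ALU): ISSUE — free A0,Mu2,Ld1,B1 rp3 wp1
slot 2 (BR): ISSUE — free A0,Mu2,Ld1,B0 rp1 wp1
slot 3 (BR): stall FU — free A0,Mu2,Ld1,B0 rp1 wp1
slot 4 (MEM): stall RD_PORT — free A0,Mu2,Ld1,B0 rp1 wp1
slot 5 (ALU): stall FU — free A0,Mu2,Ld1,B0 rp1 wp1
slot 6 (BR): stall FU — free A0,Mu2,Ld1,B0 rp1 wp1

issued = [0, 1, 2]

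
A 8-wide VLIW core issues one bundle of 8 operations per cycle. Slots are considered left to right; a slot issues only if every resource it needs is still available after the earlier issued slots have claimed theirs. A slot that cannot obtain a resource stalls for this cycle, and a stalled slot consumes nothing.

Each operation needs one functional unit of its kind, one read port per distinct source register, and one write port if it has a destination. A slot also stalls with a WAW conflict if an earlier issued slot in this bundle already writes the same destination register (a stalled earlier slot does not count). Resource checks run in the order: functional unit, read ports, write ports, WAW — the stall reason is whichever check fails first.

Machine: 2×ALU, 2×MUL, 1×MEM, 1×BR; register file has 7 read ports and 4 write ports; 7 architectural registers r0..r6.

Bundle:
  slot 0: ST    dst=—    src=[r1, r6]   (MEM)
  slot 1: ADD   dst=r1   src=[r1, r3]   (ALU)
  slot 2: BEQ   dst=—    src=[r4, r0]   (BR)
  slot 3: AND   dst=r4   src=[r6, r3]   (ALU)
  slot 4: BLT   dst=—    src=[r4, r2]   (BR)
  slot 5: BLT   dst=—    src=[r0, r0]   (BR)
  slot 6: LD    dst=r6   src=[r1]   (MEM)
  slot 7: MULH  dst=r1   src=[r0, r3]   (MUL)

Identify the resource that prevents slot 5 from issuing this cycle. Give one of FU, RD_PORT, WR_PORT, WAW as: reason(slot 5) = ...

reason(slot 5) = FU

(0) want 1×MEM +2rd +0wr — yes → AL2|MU2|ME0|BR1|rd5|wr4
(1) want 1×ALU +2rd +1wr — yes → AL1|MU2|ME0|BR1|rd3|wr3
(2) want 1×BR +2rd +0wr — yes → AL1|MU2|ME0|BR0|rd1|wr3
(3) want 1×ALU +2rd +1wr — RD_PORT → AL1|MU2|ME0|BR0|rd1|wr3
(4) want 1×BR +2rd +0wr — FU → AL1|MU2|ME0|BR0|rd1|wr3
(5) want 1×BR +1rd +0wr — FU → AL1|MU2|ME0|BR0|rd1|wr3
(6) want 1×MEM +1rd +1wr — FU → AL1|MU2|ME0|BR0|rd1|wr3
(7) want 1×MUL +2rd +1wr — RD_PORT → AL1|MU2|ME0|BR0|rd1|wr3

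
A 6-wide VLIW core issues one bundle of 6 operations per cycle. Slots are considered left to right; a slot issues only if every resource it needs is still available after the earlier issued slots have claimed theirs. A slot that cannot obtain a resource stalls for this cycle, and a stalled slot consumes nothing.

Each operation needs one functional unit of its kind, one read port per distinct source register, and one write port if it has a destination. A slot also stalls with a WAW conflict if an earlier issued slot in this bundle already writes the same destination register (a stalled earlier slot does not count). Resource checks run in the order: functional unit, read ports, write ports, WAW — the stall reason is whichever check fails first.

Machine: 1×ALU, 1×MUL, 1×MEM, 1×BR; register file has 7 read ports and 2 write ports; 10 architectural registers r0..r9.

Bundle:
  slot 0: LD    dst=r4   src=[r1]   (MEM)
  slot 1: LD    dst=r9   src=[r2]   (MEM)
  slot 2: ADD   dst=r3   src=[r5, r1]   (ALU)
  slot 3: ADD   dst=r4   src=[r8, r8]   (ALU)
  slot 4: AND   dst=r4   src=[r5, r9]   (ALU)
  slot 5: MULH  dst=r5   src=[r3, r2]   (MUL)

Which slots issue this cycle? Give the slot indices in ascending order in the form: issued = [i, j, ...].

issued = [0, 2]

#0 MEM src=r1 dispatched  <A:1 Mu:1 Ld:0 B:1 rd:6 wr:1>
#1 MEM src=r2 held:FU  <A:1 Mu:1 Ld:0 B:1 rd:6 wr:1>
#2 ALU src=r5,r1 dispatched  <A:0 Mu:1 Ld:0 B:1 rd:4 wr:0>
#3 ALU src=r8,r8 held:FU  <A:0 Mu:1 Ld:0 B:1 rd:4 wr:0>
#4 ALU src=r5,r9 held:FU  <A:0 Mu:1 Ld:0 B:1 rd:4 wr:0>
#5 MUL src=r3,r2 held:WR_PORT  <A:0 Mu:1 Ld:0 B:1 rd:4 wr:0>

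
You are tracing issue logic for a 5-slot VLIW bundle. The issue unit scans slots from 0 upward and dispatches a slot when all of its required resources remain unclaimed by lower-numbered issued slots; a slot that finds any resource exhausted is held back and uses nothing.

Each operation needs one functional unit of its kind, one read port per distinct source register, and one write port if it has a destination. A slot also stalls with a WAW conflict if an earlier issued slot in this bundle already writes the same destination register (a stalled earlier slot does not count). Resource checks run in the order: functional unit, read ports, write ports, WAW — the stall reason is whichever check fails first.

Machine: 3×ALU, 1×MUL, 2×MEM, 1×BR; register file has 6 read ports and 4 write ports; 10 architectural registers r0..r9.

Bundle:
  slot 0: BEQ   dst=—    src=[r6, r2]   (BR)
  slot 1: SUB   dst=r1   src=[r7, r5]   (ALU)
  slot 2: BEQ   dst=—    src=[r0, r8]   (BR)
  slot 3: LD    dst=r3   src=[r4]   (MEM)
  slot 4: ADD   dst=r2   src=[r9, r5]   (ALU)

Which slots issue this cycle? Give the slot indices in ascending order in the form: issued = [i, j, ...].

  0. BR ⇒ go  {3A/1Mu/2Ld/0B | 4r 4w}
  1. ALU→r1 ⇒ go  {2A/1Mu/2Ld/0B | 2r 3w}
  2. BR ⇒ no(FU)  {2A/1Mu/2Ld/0B | 2r 3w}
  3. MEM→r3 ⇒ go  {2A/1Mu/1Ld/0B | 1r 2w}
  4. ALU→r2 ⇒ no(RD_PORT)  {2A/1Mu/1Ld/0B | 1r 2w}

issued = [0, 1, 3]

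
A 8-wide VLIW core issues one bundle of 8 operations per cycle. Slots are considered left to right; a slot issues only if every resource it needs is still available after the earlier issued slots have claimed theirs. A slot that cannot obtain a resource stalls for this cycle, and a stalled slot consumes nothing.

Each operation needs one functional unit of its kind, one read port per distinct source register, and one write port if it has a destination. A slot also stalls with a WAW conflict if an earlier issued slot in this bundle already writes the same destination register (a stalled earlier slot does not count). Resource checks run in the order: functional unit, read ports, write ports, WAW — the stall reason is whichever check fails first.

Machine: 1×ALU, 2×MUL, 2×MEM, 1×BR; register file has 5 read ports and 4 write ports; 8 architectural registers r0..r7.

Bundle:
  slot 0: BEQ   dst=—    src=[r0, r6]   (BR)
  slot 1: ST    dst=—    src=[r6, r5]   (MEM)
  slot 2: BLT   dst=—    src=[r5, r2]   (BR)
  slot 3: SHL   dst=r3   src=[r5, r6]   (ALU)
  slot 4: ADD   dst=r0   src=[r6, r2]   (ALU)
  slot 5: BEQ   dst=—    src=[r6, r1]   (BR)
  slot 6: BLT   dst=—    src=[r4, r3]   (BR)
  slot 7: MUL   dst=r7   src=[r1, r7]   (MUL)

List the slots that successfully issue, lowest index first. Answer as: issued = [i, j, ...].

slot 0 (BR): ISSUE — free A1,Mu2,Ld2,B0 rp3 wp4
slot 1 (MEM): ISSUE — free A1,Mu2,Ld1,B0 rp1 wp4
slot 2 (BR): stall FU — free A1,Mu2,Ld1,B0 rp1 wp4
slot 3 (ALU): stall RD_PORT — free A1,Mu2,Ld1,B0 rp1 wp4
slot 4 (ALU): stall RD_PORT — free A1,Mu2,Ld1,B0 rp1 wp4
slot 5 (BR): stall FU — free A1,Mu2,Ld1,B0 rp1 wp4
slot 6 (BR): stall FU — free A1,Mu2,Ld1,B0 rp1 wp4
slot 7 (MUL): stall RD_PORT — free A1,Mu2,Ld1,B0 rp1 wp4

issued = [0, 1]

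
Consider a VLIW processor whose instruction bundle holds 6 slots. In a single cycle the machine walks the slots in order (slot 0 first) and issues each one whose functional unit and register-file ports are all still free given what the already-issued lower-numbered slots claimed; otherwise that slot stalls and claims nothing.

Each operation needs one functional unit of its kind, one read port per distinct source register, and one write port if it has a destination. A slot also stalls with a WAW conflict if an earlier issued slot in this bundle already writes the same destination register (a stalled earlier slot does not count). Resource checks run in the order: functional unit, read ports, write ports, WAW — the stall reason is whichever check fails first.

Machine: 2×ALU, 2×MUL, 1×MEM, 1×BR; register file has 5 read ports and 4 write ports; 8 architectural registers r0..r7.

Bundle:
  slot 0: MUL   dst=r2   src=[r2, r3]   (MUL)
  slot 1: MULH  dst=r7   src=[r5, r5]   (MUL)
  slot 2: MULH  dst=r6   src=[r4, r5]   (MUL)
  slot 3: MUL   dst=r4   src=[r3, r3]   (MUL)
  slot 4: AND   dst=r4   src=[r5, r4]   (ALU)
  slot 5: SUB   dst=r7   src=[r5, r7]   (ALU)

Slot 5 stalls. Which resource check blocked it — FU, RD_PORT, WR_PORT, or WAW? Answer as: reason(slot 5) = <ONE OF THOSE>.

reason(slot 5) = RD_PORT

(0) want 1×MUL +2rd +1wr — yes → AL2|MU1|ME1|BR1|rd3|wr3
(1) want 1×MUL +1rd +1wr — yes → AL2|MU0|ME1|BR1|rd2|wr2
(2) want 1×MUL +2rd +1wr — FU → AL2|MU0|ME1|BR1|rd2|wr2
(3) want 1×MUL +1rd +1wr — FU → AL2|MU0|ME1|BR1|rd2|wr2
(4) want 1×ALU +2rd +1wr — yes → AL1|MU0|ME1|BR1|rd0|wr1
(5) want 1×ALU +2rd +1wr — RD_PORT → AL1|MU0|ME1|BR1|rd0|wr1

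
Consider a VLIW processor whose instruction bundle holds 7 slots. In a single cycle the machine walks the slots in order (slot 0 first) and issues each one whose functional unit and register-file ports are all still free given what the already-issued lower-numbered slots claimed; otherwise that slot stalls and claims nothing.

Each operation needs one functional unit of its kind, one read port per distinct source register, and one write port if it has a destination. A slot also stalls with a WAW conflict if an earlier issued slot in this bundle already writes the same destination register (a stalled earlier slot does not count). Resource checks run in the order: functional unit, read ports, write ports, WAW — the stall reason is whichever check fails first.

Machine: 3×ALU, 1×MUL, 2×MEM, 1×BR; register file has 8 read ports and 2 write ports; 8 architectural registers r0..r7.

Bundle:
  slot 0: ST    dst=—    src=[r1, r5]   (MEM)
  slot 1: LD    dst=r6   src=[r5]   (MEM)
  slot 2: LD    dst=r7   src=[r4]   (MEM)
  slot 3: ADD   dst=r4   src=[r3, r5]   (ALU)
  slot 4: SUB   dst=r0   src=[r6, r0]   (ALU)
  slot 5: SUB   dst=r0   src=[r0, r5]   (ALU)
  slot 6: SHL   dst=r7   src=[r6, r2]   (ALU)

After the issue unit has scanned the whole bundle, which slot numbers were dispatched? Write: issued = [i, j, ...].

  0. MEM ⇒ go  {3A/1Mu/1Ld/1B | 6r 2w}
  1. MEM→r6 ⇒ go  {3A/1Mu/0Ld/1B | 5r 1w}
  2. MEM→r7 ⇒ no(FU)  {3A/1Mu/0Ld/1B | 5r 1w}
  3. ALU→r4 ⇒ go  {2A/1Mu/0Ld/1B | 3r 0w}
  4. ALU→r0 ⇒ no(WR_PORT)  {2A/1Mu/0Ld/1B | 3r 0w}
  5. ALU→r0 ⇒ no(WR_PORT)  {2A/1Mu/0Ld/1B | 3r 0w}
  6. ALU→r7 ⇒ no(WR_PORT)  {2A/1Mu/0Ld/1B | 3r 0w}

issued = [0, 1, 3]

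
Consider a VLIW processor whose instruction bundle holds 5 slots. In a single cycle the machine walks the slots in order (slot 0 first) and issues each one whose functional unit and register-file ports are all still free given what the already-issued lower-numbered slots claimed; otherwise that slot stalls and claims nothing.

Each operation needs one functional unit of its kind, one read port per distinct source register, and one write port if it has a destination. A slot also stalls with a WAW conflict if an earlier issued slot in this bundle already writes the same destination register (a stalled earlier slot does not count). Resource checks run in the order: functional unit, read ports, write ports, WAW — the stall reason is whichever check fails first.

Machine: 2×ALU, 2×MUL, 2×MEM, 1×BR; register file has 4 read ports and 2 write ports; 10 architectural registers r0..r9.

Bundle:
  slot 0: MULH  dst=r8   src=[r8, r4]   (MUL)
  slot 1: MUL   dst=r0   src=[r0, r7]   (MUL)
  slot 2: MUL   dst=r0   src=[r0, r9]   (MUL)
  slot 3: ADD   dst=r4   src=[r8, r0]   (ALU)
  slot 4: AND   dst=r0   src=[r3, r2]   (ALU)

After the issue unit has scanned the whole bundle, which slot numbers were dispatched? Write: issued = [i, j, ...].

  0. MUL→r8 ⇒ go  {2A/1Mu/2Ld/1B | 2r 1w}
  1. MUL→r0 ⇒ go  {2A/0Mu/2Ld/1B | 0r 0w}
  2. MUL→r0 ⇒ no(FU)  {2A/0Mu/2Ld/1B | 0r 0w}
  3. ALU→r4 ⇒ no(RD_PORT)  {2A/0Mu/2Ld/1B | 0r 0w}
  4. ALU→r0 ⇒ no(RD_PORT)  {2A/0Mu/2Ld/1B | 0r 0w}

issued = [0, 1]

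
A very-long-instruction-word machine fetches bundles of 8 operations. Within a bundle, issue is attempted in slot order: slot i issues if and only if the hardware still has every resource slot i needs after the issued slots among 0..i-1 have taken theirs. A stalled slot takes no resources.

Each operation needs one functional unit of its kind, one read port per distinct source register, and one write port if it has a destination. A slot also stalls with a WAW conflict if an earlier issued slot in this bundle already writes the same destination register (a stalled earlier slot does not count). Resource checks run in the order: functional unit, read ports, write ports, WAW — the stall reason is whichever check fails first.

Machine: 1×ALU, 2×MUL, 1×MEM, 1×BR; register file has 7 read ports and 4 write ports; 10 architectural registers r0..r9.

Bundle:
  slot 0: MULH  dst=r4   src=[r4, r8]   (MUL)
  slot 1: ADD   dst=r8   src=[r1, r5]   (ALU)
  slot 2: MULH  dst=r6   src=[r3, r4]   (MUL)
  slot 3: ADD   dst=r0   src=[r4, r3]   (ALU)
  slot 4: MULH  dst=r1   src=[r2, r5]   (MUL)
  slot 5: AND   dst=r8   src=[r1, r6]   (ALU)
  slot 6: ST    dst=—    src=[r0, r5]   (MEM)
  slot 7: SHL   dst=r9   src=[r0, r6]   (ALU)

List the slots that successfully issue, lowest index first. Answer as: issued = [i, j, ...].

issued = [0, 1, 2]

#0 MUL src=r4,r8 dispatched  <A:1 Mu:1 Ld:1 B:1 rd:5 wr:3>
#1 ALU src=r1,r5 dispatched  <A:0 Mu:1 Ld:1 B:1 rd:3 wr:2>
#2 MUL src=r3,r4 dispatched  <A:0 Mu:0 Ld:1 B:1 rd:1 wr:1>
#3 ALU src=r4,r3 held:FU  <A:0 Mu:0 Ld:1 B:1 rd:1 wr:1>
#4 MUL src=r2,r5 held:FU  <A:0 Mu:0 Ld:1 B:1 rd:1 wr:1>
#5 ALU src=r1,r6 held:FU  <A:0 Mu:0 Ld:1 B:1 rd:1 wr:1>
#6 MEM src=r0,r5 held:RD_PORT  <A:0 Mu:0 Ld:1 B:1 rd:1 wr:1>
#7 ALU src=r0,r6 held:FU  <A:0 Mu:0 Ld:1 B:1 rd:1 wr:1>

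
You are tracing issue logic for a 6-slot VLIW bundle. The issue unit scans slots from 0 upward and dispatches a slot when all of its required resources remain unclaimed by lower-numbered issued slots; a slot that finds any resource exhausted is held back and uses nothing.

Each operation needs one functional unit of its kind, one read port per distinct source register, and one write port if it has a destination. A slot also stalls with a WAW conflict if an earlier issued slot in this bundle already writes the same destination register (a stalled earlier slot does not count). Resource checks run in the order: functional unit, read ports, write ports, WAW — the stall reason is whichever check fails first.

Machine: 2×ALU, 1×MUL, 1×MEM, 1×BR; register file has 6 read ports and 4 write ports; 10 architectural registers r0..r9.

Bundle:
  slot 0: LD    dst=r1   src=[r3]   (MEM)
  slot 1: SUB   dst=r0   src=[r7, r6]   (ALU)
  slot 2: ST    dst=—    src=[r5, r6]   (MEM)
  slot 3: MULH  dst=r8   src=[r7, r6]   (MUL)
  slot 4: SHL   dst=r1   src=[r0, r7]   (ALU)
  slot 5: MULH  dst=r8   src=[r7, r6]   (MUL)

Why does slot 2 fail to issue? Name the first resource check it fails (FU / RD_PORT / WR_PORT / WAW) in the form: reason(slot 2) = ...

slot 0 (MEM): ISSUE — free A2,Mu1,Ld0,B1 rp5 wp3
slot 1 (ALU): ISSUE — free A1,Mu1,Ld0,B1 rp3 wp2
slot 2 (MEM): stall FU — free A1,Mu1,Ld0,B1 rp3 wp2
slot 3 (MUL): ISSUE — free A1,Mu0,Ld0,B1 rp1 wp1
slot 4 (ALU): stall RD_PORT — free A1,Mu0,Ld0,B1 rp1 wp1
slot 5 (MUL): stall FU — free A1,Mu0,Ld0,B1 rp1 wp1

reason(slot 2) = FU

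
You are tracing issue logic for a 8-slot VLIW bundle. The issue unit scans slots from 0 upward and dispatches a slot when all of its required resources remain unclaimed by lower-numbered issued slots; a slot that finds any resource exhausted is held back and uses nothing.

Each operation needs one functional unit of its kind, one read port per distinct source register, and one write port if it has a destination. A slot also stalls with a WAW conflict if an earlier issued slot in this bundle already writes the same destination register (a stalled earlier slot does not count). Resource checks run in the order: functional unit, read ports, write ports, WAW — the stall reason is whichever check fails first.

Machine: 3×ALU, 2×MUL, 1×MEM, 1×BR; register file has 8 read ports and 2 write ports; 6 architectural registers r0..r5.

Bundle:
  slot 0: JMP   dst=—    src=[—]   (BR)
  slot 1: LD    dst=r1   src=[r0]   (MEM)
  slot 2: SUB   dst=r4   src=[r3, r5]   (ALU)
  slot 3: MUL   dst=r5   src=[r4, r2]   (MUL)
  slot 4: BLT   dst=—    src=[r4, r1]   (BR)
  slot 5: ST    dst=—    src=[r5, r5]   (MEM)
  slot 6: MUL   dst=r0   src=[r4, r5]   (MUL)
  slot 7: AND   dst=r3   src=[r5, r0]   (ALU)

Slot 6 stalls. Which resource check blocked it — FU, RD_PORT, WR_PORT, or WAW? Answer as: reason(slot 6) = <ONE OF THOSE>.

reason(slot 6) = WR_PORT

slot 0 (BR): ISSUE — free A3,Mu2,Ld1,B0 rp8 wp2
slot 1 (MEM): ISSUE — free A3,Mu2,Ld0,B0 rp7 wp1
slot 2 (ALU): ISSUE — free A2,Mu2,Ld0,B0 rp5 wp0
slot 3 (MUL): stall WR_PORT — free A2,Mu2,Ld0,B0 rp5 wp0
slot 4 (BR): stall FU — free A2,Mu2,Ld0,B0 rp5 wp0
slot 5 (MEM): stall FU — free A2,Mu2,Ld0,B0 rp5 wp0
slot 6 (MUL): stall WR_PORT — free A2,Mu2,Ld0,B0 rp5 wp0
slot 7 (ALU): stall WR_PORT — free A2,Mu2,Ld0,B0 rp5 wp0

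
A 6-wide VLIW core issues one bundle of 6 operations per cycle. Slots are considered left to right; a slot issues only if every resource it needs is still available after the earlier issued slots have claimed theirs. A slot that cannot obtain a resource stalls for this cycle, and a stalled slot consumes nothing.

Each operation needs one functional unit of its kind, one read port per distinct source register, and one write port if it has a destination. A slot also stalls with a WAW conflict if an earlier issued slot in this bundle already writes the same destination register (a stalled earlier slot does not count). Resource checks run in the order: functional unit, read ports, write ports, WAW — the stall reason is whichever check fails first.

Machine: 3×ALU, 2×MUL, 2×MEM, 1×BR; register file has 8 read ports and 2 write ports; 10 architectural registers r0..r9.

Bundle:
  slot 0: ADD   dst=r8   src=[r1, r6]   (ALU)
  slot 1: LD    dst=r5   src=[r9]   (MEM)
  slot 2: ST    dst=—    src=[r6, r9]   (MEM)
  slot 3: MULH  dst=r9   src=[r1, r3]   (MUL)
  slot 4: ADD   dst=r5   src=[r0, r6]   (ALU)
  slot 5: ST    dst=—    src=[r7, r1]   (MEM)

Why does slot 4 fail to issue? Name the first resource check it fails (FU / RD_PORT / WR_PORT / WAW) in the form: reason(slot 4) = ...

reason(slot 4) = WR_PORT

(0) want 1×ALU +2rd +1wr — yes → AL2|MU2|ME2|BR1|rd6|wr1
(1) want 1×MEM +1rd +1wr — yes → AL2|MU2|ME1|BR1|rd5|wr0
(2) want 1×MEM +2rd +0wr — yes → AL2|MU2|ME0|BR1|rd3|wr0
(3) want 1×MUL +2rd +1wr — WR_PORT → AL2|MU2|ME0|BR1|rd3|wr0
(4) want 1×ALU +2rd +1wr — WR_PORT → AL2|MU2|ME0|BR1|rd3|wr0
(5) want 1×MEM +2rd +0wr — FU → AL2|MU2|ME0|BR1|rd3|wr0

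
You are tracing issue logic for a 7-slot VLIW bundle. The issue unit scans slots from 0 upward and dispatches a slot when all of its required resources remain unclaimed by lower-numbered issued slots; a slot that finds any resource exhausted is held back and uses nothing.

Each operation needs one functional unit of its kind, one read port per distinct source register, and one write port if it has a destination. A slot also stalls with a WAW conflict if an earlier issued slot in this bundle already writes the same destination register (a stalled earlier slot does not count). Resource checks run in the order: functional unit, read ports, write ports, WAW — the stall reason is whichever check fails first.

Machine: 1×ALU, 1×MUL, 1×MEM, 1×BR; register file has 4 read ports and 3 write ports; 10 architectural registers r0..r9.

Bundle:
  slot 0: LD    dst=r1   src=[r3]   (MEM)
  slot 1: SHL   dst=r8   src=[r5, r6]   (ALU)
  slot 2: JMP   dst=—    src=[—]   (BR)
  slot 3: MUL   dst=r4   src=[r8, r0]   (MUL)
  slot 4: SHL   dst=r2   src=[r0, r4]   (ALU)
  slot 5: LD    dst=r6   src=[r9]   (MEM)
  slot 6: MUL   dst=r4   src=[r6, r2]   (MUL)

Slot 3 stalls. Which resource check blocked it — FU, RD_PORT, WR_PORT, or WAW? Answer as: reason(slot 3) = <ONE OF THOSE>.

reason(slot 3) = RD_PORT

(0) want 1×MEM +1rd +1wr — yes → AL1|MU1|ME0|BR1|rd3|wr2
(1) want 1×ALU +2rd +1wr — yes → AL0|MU1|ME0|BR1|rd1|wr1
(2) want 1×BR +0rd +0wr — yes → AL0|MU1|ME0|BR0|rd1|wr1
(3) want 1×MUL +2rd +1wr — RD_PORT → AL0|MU1|ME0|BR0|rd1|wr1
(4) want 1×ALU +2rd +1wr — FU → AL0|MU1|ME0|BR0|rd1|wr1
(5) want 1×MEM +1rd +1wr — FU → AL0|MU1|ME0|BR0|rd1|wr1
(6) want 1×MUL +2rd +1wr — RD_PORT → AL0|MU1|ME0|BR0|rd1|wr1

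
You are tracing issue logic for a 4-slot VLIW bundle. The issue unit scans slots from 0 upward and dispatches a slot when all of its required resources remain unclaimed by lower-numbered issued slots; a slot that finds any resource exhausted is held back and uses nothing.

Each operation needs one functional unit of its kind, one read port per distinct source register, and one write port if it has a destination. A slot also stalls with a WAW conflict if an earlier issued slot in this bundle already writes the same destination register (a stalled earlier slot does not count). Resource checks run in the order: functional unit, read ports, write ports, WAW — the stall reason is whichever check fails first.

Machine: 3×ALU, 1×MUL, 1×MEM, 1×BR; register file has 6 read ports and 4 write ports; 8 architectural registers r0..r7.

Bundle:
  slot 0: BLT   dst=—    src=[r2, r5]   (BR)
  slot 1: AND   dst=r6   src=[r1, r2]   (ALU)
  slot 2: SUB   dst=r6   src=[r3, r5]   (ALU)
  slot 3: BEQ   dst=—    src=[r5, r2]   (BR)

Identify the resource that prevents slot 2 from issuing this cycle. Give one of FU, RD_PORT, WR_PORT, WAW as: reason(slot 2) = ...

  0. BR ⇒ go  {3A/1Mu/1Ld/0B | 4r 4w}
  1. ALU→r6 ⇒ go  {2A/1Mu/1Ld/0B | 2r 3w}
  2. ALU→r6 ⇒ no(WAW)  {2A/1Mu/1Ld/0B | 2r 3w}
  3. BR ⇒ no(FU)  {2A/1Mu/1Ld/0B | 2r 3w}

reason(slot 2) = WAW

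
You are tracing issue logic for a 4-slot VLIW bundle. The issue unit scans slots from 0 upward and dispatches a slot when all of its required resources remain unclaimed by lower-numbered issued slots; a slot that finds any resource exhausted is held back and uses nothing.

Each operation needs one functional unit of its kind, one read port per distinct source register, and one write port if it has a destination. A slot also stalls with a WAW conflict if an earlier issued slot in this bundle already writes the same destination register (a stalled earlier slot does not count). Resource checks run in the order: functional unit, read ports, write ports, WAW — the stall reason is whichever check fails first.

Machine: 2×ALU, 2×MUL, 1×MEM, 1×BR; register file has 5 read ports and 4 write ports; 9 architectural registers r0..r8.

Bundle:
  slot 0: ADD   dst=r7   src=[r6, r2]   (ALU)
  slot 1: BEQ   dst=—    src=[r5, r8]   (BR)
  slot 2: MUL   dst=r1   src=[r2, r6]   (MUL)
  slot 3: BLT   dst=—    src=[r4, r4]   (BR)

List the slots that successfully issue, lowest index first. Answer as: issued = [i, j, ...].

issued = [0, 1]

#0 ALU src=r6,r2 dispatched  <A:1 Mu:2 Ld:1 B:1 rd:3 wr:3>
#1 BR src=r5,r8 dispatched  <A:1 Mu:2 Ld:1 B:0 rd:1 wr:3>
#2 MUL src=r2,r6 held:RD_PORT  <A:1 Mu:2 Ld:1 B:0 rd:1 wr:3>
#3 BR src=r4,r4 held:FU  <A:1 Mu:2 Ld:1 B:0 rd:1 wr:3>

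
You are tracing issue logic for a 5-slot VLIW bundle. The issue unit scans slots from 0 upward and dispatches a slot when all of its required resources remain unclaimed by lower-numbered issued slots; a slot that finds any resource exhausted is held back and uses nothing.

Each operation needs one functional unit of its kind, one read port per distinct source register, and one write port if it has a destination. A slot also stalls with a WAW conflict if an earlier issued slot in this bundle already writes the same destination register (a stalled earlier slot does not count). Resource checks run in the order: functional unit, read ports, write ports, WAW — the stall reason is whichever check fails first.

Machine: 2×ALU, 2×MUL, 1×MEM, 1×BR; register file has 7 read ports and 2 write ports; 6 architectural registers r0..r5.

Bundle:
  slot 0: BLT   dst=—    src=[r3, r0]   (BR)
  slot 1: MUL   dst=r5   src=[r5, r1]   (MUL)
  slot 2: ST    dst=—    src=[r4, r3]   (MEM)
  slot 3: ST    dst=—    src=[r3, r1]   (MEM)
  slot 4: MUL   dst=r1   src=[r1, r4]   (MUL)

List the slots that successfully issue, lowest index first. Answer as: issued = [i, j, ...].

issued = [0, 1, 2]

slot 0 (BR): ISSUE — free A2,Mu2,Ld1,B0 rp5 wp2
slot 1 (MUL): ISSUE — free A2,Mu1,Ld1,B0 rp3 wp1
slot 2 (MEM): ISSUE — free A2,Mu1,Ld0,B0 rp1 wp1
slot 3 (MEM): stall FU — free A2,Mu1,Ld0,B0 rp1 wp1
slot 4 (MUL): stall RD_PORT — free A2,Mu1,Ld0,B0 rp1 wp1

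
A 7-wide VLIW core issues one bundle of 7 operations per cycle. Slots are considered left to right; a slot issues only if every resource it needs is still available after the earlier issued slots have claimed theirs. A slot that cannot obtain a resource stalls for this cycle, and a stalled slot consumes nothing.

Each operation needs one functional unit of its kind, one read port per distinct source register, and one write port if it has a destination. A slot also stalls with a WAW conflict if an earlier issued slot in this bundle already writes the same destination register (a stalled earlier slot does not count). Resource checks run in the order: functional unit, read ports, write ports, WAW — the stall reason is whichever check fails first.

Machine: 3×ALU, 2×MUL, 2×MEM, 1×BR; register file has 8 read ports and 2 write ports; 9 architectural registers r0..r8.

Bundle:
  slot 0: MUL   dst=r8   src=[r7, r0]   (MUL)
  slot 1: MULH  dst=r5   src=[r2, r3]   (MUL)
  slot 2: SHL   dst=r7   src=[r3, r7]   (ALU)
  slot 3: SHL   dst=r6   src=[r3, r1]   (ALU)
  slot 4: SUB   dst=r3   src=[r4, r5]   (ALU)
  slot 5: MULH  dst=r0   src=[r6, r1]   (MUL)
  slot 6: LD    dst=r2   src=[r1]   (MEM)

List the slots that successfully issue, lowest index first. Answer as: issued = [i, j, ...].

#0 MUL src=r7,r0 dispatched  <A:3 Mu:1 Ld:2 B:1 rd:6 wr:1>
#1 MUL src=r2,r3 dispatched  <A:3 Mu:0 Ld:2 B:1 rd:4 wr:0>
#2 ALU src=r3,r7 held:WR_PORT  <A:3 Mu:0 Ld:2 B:1 rd:4 wr:0>
#3 ALU src=r3,r1 held:WR_PORT  <A:3 Mu:0 Ld:2 B:1 rd:4 wr:0>
#4 ALU src=r4,r5 held:WR_PORT  <A:3 Mu:0 Ld:2 B:1 rd:4 wr:0>
#5 MUL src=r6,r1 held:FU  <A:3 Mu:0 Ld:2 B:1 rd:4 wr:0>
#6 MEM src=r1 held:WR_PORT  <A:3 Mu:0 Ld:2 B:1 rd:4 wr:0>

issued = [0, 1]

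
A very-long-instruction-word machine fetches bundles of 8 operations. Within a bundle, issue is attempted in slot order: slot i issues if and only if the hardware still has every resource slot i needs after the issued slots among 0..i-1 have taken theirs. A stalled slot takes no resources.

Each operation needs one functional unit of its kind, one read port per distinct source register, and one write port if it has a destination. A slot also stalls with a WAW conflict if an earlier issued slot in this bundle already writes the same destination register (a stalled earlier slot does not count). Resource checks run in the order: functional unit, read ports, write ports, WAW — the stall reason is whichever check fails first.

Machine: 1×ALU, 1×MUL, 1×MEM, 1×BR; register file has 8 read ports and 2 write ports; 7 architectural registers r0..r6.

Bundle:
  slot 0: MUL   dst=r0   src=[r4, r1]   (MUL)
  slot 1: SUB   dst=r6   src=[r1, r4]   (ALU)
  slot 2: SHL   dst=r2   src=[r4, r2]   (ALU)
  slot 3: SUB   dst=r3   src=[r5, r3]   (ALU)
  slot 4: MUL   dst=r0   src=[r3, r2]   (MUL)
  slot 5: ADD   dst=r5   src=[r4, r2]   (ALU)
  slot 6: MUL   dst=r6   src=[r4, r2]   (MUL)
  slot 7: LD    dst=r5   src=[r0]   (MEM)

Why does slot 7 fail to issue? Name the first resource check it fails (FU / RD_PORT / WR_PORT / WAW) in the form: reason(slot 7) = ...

reason(slot 7) = WR_PORT

(0) want 1×MUL +2rd +1wr — yes → AL1|MU0|ME1|BR1|rd6|wr1
(1) want 1×ALU +2rd +1wr — yes → AL0|MU0|ME1|BR1|rd4|wr0
(2) want 1×ALU +2rd +1wr — FU → AL0|MU0|ME1|BR1|rd4|wr0
(3) want 1×ALU +2rd +1wr — FU → AL0|MU0|ME1|BR1|rd4|wr0
(4) want 1×MUL +2rd +1wr — FU → AL0|MU0|ME1|BR1|rd4|wr0
(5) want 1×ALU +2rd +1wr — FU → AL0|MU0|ME1|BR1|rd4|wr0
(6) want 1×MUL +2rd +1wr — FU → AL0|MU0|ME1|BR1|rd4|wr0
(7) want 1×MEM +1rd +1wr — WR_PORT → AL0|MU0|ME1|BR1|rd4|wr0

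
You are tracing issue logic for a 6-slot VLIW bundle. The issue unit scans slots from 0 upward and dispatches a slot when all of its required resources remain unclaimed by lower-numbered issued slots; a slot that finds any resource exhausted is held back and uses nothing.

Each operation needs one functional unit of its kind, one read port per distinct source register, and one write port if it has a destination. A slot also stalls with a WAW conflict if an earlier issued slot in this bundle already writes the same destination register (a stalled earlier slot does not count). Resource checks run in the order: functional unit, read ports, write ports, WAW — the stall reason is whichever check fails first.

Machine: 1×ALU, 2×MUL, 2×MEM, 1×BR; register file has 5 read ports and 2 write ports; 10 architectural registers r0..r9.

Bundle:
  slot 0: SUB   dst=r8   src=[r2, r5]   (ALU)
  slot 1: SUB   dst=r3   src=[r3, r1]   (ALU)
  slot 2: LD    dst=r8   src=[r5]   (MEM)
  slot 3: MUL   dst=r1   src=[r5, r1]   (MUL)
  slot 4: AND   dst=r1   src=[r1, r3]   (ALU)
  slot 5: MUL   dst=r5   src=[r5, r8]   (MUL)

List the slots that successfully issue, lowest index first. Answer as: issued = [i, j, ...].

issued = [0, 3]

#0 ALU src=r2,r5 dispatched  <A:0 Mu:2 Ld:2 B:1 rd:3 wr:1>
#1 ALU src=r3,r1 held:FU  <A:0 Mu:2 Ld:2 B:1 rd:3 wr:1>
#2 MEM src=r5 held:WAW  <A:0 Mu:2 Ld:2 B:1 rd:3 wr:1>
#3 MUL src=r5,r1 dispatched  <A:0 Mu:1 Ld:2 B:1 rd:1 wr:0>
#4 ALU src=r1,r3 held:FU  <A:0 Mu:1 Ld:2 B:1 rd:1 wr:0>
#5 MUL src=r5,r8 held:RD_PORT  <A:0 Mu:1 Ld:2 B:1 rd:1 wr:0>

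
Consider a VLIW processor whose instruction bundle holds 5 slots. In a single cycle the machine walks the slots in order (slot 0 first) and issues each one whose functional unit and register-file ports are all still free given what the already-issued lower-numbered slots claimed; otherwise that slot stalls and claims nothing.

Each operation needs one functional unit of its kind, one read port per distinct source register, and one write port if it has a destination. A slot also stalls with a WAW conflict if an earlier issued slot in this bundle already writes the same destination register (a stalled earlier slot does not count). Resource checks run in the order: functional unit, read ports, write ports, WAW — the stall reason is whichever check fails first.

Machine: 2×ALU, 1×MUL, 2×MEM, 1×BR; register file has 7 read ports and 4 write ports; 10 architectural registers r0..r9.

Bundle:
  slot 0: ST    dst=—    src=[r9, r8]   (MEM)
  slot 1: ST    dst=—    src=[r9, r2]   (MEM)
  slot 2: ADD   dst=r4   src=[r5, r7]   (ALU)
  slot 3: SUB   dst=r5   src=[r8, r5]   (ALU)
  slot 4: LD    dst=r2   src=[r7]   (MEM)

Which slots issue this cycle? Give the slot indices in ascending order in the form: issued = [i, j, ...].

issued = [0, 1, 2]

[0] MEM needs rd=2 wr=0: ok; after: ALU=2 MUL=1 MEM=1 BR=1, R=5, W=4
[1] MEM needs rd=2 wr=0: ok; after: ALU=2 MUL=1 MEM=0 BR=1, R=3, W=4
[2] ALU needs rd=2 wr=1: ok; after: ALU=1 MUL=1 MEM=0 BR=1, R=1, W=3
[3] ALU needs rd=2 wr=1: RD_PORT; after: ALU=1 MUL=1 MEM=0 BR=1, R=1, W=3
[4] MEM needs rd=1 wr=1: FU; after: ALU=1 MUL=1 MEM=0 BR=1, R=1, W=3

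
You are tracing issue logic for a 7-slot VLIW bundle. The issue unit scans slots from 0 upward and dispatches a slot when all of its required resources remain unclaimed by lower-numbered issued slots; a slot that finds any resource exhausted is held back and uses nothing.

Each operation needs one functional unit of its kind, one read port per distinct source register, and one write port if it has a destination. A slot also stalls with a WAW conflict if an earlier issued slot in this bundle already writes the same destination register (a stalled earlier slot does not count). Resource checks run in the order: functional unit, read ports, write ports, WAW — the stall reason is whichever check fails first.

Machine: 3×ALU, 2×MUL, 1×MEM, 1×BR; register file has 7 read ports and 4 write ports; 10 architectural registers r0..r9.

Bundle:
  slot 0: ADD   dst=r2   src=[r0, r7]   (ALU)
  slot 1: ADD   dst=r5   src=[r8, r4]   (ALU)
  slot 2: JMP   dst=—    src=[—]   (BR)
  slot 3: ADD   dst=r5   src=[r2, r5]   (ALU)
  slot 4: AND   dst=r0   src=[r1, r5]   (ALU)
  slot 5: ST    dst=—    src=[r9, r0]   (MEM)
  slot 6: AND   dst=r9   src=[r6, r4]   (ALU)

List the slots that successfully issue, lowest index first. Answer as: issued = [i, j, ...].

issued = [0, 1, 2, 4]

slot 0 (ALU): ISSUE — free A2,Mu2,Ld1,B1 rp5 wp3
slot 1 (ALU): ISSUE — free A1,Mu2,Ld1,B1 rp3 wp2
slot 2 (BR): ISSUE — free A1,Mu2,Ld1,B0 rp3 wp2
slot 3 (ALU): stall WAW — free A1,Mu2,Ld1,B0 rp3 wp2
slot 4 (ALU): ISSUE — free A0,Mu2,Ld1,B0 rp1 wp1
slot 5 (MEM): stall RD_PORT — free A0,Mu2,Ld1,B0 rp1 wp1
slot 6 (ALU): stall FU — free A0,Mu2,Ld1,B0 rp1 wp1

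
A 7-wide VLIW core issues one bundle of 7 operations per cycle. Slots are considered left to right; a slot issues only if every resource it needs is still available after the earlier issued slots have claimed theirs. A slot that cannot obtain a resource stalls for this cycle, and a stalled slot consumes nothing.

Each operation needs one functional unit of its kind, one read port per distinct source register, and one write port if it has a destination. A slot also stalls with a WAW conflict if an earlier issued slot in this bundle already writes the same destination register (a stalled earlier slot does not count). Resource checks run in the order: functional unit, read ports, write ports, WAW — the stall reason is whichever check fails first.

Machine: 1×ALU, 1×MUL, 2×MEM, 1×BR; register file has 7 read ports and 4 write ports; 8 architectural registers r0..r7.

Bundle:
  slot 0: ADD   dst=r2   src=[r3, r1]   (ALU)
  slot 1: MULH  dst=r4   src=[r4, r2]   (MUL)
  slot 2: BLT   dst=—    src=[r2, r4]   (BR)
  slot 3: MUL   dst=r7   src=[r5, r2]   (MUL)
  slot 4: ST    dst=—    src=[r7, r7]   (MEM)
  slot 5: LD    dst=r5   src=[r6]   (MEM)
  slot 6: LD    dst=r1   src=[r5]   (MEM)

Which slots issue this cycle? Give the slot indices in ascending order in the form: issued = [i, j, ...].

issued = [0, 1, 2, 4]

(0) want 1×ALU +2rd +1wr — yes → AL0|MU1|ME2|BR1|rd5|wr3
(1) want 1×MUL +2rd +1wr — yes → AL0|MU0|ME2|BR1|rd3|wr2
(2) want 1×BR +2rd +0wr — yes → AL0|MU0|ME2|BR0|rd1|wr2
(3) want 1×MUL +2rd +1wr — FU → AL0|MU0|ME2|BR0|rd1|wr2
(4) want 1×MEM +1rd +0wr — yes → AL0|MU0|ME1|BR0|rd0|wr2
(5) want 1×MEM +1rd +1wr — RD_PORT → AL0|MU0|ME1|BR0|rd0|wr2
(6) want 1×MEM +1rd +1wr — RD_PORT → AL0|MU0|ME1|BR0|rd0|wr2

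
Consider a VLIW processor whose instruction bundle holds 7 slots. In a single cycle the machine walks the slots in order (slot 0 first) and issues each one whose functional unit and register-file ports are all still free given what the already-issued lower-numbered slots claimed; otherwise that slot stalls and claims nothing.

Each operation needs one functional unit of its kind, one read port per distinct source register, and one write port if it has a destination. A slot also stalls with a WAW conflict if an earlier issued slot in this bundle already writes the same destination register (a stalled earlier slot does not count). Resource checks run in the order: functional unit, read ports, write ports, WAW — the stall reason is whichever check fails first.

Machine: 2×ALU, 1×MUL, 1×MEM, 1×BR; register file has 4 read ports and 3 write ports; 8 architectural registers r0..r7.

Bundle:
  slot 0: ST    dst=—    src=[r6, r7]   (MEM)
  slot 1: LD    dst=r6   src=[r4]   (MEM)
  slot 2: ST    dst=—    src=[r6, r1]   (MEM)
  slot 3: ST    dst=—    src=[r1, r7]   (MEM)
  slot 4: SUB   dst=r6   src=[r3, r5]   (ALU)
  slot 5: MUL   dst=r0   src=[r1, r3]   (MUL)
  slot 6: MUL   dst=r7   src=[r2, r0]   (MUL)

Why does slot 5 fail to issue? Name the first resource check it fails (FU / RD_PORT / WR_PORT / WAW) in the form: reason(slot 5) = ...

reason(slot 5) = RD_PORT

  0. MEM ⇒ go  {2A/1Mu/0Ld/1B | 2r 3w}
  1. MEM→r6 ⇒ no(FU)  {2A/1Mu/0Ld/1B | 2r 3w}
  2. MEM ⇒ no(FU)  {2A/1Mu/0Ld/1B | 2r 3w}
  3. MEM ⇒ no(FU)  {2A/1Mu/0Ld/1B | 2r 3w}
  4. ALU→r6 ⇒ go  {1A/1Mu/0Ld/1B | 0r 2w}
  5. MUL→r0 ⇒ no(RD_PORT)  {1A/1Mu/0Ld/1B | 0r 2w}
  6. MUL→r7 ⇒ no(RD_PORT)  {1A/1Mu/0Ld/1B | 0r 2w}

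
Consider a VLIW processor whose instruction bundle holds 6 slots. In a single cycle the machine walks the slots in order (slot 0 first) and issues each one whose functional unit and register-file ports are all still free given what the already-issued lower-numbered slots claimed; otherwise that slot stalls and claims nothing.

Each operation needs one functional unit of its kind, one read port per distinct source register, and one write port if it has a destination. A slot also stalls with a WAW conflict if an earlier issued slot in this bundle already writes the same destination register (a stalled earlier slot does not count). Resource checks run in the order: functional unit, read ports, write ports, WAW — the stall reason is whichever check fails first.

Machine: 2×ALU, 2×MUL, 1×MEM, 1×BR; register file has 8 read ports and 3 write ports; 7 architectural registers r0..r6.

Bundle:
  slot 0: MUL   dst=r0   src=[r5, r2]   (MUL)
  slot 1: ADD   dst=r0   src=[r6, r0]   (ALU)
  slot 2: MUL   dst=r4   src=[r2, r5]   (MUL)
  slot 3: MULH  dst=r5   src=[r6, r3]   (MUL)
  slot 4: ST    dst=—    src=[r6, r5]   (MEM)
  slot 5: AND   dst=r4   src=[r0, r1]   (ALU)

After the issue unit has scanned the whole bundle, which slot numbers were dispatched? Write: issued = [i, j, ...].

  0. MUL→r0 ⇒ go  {2A/1Mu/1Ld/1B | 6r 2w}
  1. ALU→r0 ⇒ no(WAW)  {2A/1Mu/1Ld/1B | 6r 2w}
  2. MUL→r4 ⇒ go  {2A/0Mu/1Ld/1B | 4r 1w}
  3. MUL→r5 ⇒ no(FU)  {2A/0Mu/1Ld/1B | 4r 1w}
  4. MEM ⇒ go  {2A/0Mu/0Ld/1B | 2r 1w}
  5. ALU→r4 ⇒ no(WAW)  {2A/0Mu/0Ld/1B | 2r 1w}

issued = [0, 2, 4]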